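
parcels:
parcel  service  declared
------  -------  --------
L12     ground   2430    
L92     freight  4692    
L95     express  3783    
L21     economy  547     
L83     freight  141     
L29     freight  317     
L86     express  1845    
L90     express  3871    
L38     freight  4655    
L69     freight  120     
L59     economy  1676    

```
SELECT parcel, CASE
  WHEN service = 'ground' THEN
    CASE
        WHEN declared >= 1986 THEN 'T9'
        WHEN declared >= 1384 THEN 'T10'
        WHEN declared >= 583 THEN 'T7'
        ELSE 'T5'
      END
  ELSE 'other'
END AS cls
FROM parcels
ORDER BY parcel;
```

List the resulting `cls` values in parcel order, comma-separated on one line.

parcel=L12: service='ground' → inner[declared >= 1986] → T9
parcel=L21: service='economy' → outer ELSE → other
parcel=L29: service='freight' → outer ELSE → other
parcel=L38: service='freight' → outer ELSE → other
parcel=L59: service='economy' → outer ELSE → other
parcel=L69: service='freight' → outer ELSE → other
parcel=L83: service='freight' → outer ELSE → other
parcel=L86: service='express' → outer ELSE → other
parcel=L90: service='express' → outer ELSE → other
parcel=L92: service='freight' → outer ELSE → other
parcel=L95: service='express' → outer ELSE → other

T9, other, other, other, other, other, other, other, other, other, other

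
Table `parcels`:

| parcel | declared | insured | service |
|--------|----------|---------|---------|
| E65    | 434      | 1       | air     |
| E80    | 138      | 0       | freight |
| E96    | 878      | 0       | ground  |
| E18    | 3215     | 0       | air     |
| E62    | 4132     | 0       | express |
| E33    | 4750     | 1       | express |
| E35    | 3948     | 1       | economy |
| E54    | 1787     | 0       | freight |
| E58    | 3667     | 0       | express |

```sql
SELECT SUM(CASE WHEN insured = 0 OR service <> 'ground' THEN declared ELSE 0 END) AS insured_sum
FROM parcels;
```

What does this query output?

22949

parcel=E65: ✓ → 434
parcel=E80: ✓ → 138
parcel=E96: ✓ → 878
parcel=E18: ✓ → 3215
parcel=E62: ✓ → 4132
parcel=E33: ✓ → 4750
parcel=E35: ✓ → 3948
parcel=E54: ✓ → 1787
parcel=E58: ✓ → 3667
insured_sum = 434 + 138 + 878 + 3215 + 4132 + 4750 + 3948 + 1787 + 3667 = 22949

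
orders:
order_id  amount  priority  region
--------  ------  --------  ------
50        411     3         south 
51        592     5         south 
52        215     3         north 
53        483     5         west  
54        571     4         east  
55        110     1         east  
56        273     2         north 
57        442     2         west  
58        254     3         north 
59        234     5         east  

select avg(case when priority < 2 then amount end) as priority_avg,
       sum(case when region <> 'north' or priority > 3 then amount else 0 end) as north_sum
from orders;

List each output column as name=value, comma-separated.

priority_avg=110, north_sum=2843

[priority_avg: priority < 2]
order_id=50: ✗
order_id=51: ✗
order_id=52: ✗
order_id=53: ✗
order_id=54: ✗
order_id=55: ✓ → 110
order_id=56: ✗
order_id=57: ✗
order_id=58: ✗
order_id=59: ✗
priority_avg = 110
—
[north_sum: region <> 'north' or priority > 3]
order_id=50: ✓ → 411
order_id=51: ✓ → 592
order_id=52: ✗
order_id=53: ✓ → 483
order_id=54: ✓ → 571
order_id=55: ✓ → 110
order_id=56: ✗
order_id=57: ✓ → 442
order_id=58: ✗
order_id=59: ✓ → 234
north_sum = 411 + 592 + 483 + 571 + 110 + 442 + 234 = 2843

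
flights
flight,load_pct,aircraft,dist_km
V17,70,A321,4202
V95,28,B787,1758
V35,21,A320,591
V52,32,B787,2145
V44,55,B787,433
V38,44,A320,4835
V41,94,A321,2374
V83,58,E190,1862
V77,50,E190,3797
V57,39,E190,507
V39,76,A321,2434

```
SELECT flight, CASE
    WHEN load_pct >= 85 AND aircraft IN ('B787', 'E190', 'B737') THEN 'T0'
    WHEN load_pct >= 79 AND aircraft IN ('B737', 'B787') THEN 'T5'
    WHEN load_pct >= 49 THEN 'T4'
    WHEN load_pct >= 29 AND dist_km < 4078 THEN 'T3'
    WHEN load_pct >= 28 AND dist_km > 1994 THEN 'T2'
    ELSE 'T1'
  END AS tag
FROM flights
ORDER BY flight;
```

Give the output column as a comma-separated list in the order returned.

flight=V17: load_pct >= 49 → T4
flight=V35: ELSE → T1
flight=V38: load_pct >= 28 AND dist_km > 1994 → T2
flight=V39: load_pct >= 49 → T4
flight=V41: load_pct >= 49 → T4
flight=V44: load_pct >= 49 → T4
flight=V52: load_pct >= 29 AND dist_km < 4078 → T3
flight=V57: load_pct >= 29 AND dist_km < 4078 → T3
flight=V77: load_pct >= 49 → T4
flight=V83: load_pct >= 49 → T4
flight=V95: ELSE → T1

T4, T1, T2, T4, T4, T4, T3, T3, T4, T4, T1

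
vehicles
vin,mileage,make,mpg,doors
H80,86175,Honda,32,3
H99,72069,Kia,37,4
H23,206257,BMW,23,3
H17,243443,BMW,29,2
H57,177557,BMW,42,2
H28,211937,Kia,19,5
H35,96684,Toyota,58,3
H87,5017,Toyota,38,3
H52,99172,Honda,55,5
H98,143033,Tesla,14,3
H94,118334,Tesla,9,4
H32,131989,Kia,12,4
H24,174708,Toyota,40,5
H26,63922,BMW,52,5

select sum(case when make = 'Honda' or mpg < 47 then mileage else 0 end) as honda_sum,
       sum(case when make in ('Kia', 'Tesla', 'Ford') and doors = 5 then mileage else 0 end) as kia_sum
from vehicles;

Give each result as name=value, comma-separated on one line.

honda_sum=1669691, kia_sum=211937

[honda_sum: make = 'Honda' or mpg < 47]
vin=H80: ✓ → 86175
vin=H99: ✓ → 72069
vin=H23: ✓ → 206257
vin=H17: ✓ → 243443
vin=H57: ✓ → 177557
vin=H28: ✓ → 211937
vin=H35: ✗
vin=H87: ✓ → 5017
vin=H52: ✓ → 99172
vin=H98: ✓ → 143033
vin=H94: ✓ → 118334
vin=H32: ✓ → 131989
vin=H24: ✓ → 174708
vin=H26: ✗
honda_sum = 86175 + 72069 + 206257 + 243443 + 177557 + 211937 + 5017 + 99172 + 143033 + 118334 + 131989 + 174708 = 1669691
—
[kia_sum: make in ('Kia', 'Tesla', 'Ford') and doors = 5]
vin=H80: ✗
vin=H99: ✗
vin=H23: ✗
vin=H17: ✗
vin=H57: ✗
vin=H28: ✓ → 211937
vin=H35: ✗
vin=H87: ✗
vin=H52: ✗
vin=H98: ✗
vin=H94: ✗
vin=H32: ✗
vin=H24: ✗
vin=H26: ✗
kia_sum = 211937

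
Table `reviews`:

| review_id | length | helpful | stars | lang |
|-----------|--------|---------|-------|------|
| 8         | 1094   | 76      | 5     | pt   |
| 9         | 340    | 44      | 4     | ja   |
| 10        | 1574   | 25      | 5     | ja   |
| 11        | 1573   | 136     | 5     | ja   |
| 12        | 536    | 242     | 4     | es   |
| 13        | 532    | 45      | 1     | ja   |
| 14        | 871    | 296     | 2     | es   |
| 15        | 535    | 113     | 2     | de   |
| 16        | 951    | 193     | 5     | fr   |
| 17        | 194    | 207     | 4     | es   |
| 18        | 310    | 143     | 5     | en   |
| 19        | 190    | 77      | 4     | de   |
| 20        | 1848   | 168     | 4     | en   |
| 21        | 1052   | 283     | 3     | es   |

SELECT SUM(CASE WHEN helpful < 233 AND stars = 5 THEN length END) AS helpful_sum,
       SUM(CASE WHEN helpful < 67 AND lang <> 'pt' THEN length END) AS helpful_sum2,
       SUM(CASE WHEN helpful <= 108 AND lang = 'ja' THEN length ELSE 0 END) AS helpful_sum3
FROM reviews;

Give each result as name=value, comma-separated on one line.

helpful_sum=5502, helpful_sum2=2446, helpful_sum3=2446

[helpful_sum: helpful < 233 AND stars = 5]
review_id=8: ✓ → 1094
review_id=9: ✗
review_id=10: ✓ → 1574
review_id=11: ✓ → 1573
review_id=12: ✗
review_id=13: ✗
review_id=14: ✗
review_id=15: ✗
review_id=16: ✓ → 951
review_id=17: ✗
review_id=18: ✓ → 310
review_id=19: ✗
review_id=20: ✗
review_id=21: ✗
helpful_sum = 1094 + 1574 + 1573 + 951 + 310 = 5502
—
[helpful_sum2: helpful < 67 AND lang <> 'pt']
review_id=8: ✗
review_id=9: ✓ → 340
review_id=10: ✓ → 1574
review_id=11: ✗
review_id=12: ✗
review_id=13: ✓ → 532
review_id=14: ✗
review_id=15: ✗
review_id=16: ✗
review_id=17: ✗
review_id=18: ✗
review_id=19: ✗
review_id=20: ✗
review_id=21: ✗
helpful_sum2 = 340 + 1574 + 532 = 2446
—
[helpful_sum3: helpful <= 108 AND lang = 'ja']
review_id=8: ✗
review_id=9: ✓ → 340
review_id=10: ✓ → 1574
review_id=11: ✗
review_id=12: ✗
review_id=13: ✓ → 532
review_id=14: ✗
review_id=15: ✗
review_id=16: ✗
review_id=17: ✗
review_id=18: ✗
review_id=19: ✗
review_id=20: ✗
review_id=21: ✗
helpful_sum3 = 340 + 1574 + 532 = 2446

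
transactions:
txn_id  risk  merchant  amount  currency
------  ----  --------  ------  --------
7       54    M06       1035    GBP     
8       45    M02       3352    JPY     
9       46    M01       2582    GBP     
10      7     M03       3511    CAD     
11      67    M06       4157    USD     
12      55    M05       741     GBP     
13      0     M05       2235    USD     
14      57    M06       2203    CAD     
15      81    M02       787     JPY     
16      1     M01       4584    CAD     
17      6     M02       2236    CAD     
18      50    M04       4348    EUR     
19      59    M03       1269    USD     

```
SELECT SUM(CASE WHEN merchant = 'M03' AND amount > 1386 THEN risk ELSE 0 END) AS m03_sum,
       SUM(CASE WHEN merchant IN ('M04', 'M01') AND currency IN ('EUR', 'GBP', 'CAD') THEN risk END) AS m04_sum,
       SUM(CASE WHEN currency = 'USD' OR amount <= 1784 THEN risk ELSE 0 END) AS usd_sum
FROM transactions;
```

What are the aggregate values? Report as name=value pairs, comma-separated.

m03_sum=7, m04_sum=97, usd_sum=316

[m03_sum: merchant = 'M03' AND amount > 1386]
txn_id=7: ✗
txn_id=8: ✗
txn_id=9: ✗
txn_id=10: ✓ → 7
txn_id=11: ✗
txn_id=12: ✗
txn_id=13: ✗
txn_id=14: ✗
txn_id=15: ✗
txn_id=16: ✗
txn_id=17: ✗
txn_id=18: ✗
txn_id=19: ✗
m03_sum = 7
—
[m04_sum: merchant IN ('M04', 'M01') AND currency IN ('EUR', 'GBP', 'CAD')]
txn_id=7: ✗
txn_id=8: ✗
txn_id=9: ✓ → 46
txn_id=10: ✗
txn_id=11: ✗
txn_id=12: ✗
txn_id=13: ✗
txn_id=14: ✗
txn_id=15: ✗
txn_id=16: ✓ → 1
txn_id=17: ✗
txn_id=18: ✓ → 50
txn_id=19: ✗
m04_sum = 46 + 1 + 50 = 97
—
[usd_sum: currency = 'USD' OR amount <= 1784]
txn_id=7: ✓ → 54
txn_id=8: ✗
txn_id=9: ✗
txn_id=10: ✗
txn_id=11: ✓ → 67
txn_id=12: ✓ → 55
txn_id=13: ✓ → 0
txn_id=14: ✗
txn_id=15: ✓ → 81
txn_id=16: ✗
txn_id=17: ✗
txn_id=18: ✗
txn_id=19: ✓ → 59
usd_sum = 54 + 67 + 55 + 81 + 59 = 316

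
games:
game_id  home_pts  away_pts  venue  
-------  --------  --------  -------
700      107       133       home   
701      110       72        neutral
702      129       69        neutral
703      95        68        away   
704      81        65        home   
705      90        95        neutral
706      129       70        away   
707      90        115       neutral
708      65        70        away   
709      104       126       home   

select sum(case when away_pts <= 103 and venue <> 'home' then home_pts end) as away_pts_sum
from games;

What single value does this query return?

618

game_id=700: ✗
game_id=701: ✓ → 110
game_id=702: ✓ → 129
game_id=703: ✓ → 95
game_id=704: ✗
game_id=705: ✓ → 90
game_id=706: ✓ → 129
game_id=707: ✗
game_id=708: ✓ → 65
game_id=709: ✗
away_pts_sum = 110 + 129 + 95 + 90 + 129 + 65 = 618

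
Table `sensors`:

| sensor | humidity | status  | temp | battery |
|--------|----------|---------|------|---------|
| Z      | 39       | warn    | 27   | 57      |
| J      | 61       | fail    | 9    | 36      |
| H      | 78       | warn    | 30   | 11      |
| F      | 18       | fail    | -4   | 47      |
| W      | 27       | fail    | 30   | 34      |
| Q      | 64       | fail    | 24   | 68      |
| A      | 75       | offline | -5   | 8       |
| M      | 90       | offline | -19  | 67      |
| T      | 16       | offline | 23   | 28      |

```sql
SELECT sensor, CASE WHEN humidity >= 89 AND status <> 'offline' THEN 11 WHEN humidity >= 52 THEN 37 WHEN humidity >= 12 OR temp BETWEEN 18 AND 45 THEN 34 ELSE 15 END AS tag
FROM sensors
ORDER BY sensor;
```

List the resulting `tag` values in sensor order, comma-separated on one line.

37, 34, 37, 37, 37, 37, 34, 34, 34

sensor=A: humidity >= 52 → 37
sensor=F: humidity >= 12 OR temp BETWEEN 18 AND 45 → 34
sensor=H: humidity >= 52 → 37
sensor=J: humidity >= 52 → 37
sensor=M: humidity >= 52 → 37
sensor=Q: humidity >= 52 → 37
sensor=T: humidity >= 12 OR temp BETWEEN 18 AND 45 → 34
sensor=W: humidity >= 12 OR temp BETWEEN 18 AND 45 → 34
sensor=Z: humidity >= 12 OR temp BETWEEN 18 AND 45 → 34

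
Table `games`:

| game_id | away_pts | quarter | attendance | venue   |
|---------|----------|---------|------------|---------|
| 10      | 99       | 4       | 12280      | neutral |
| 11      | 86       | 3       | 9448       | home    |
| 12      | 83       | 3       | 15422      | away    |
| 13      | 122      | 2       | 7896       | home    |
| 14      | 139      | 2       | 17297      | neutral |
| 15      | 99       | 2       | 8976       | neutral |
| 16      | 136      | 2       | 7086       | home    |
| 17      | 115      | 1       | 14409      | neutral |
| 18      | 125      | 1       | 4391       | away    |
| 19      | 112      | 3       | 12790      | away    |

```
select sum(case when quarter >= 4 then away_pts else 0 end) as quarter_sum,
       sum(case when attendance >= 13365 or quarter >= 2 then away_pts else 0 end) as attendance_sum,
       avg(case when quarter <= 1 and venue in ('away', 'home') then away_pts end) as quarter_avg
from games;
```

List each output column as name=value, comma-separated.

[quarter_sum: quarter >= 4]
game_id=10: ✓ → 99
game_id=11: ✗
game_id=12: ✗
game_id=13: ✗
game_id=14: ✗
game_id=15: ✗
game_id=16: ✗
game_id=17: ✗
game_id=18: ✗
game_id=19: ✗
quarter_sum = 99
—
[attendance_sum: attendance >= 13365 or quarter >= 2]
game_id=10: ✓ → 99
game_id=11: ✓ → 86
game_id=12: ✓ → 83
game_id=13: ✓ → 122
game_id=14: ✓ → 139
game_id=15: ✓ → 99
game_id=16: ✓ → 136
game_id=17: ✓ → 115
game_id=18: ✗
game_id=19: ✓ → 112
attendance_sum = 99 + 86 + 83 + 122 + 139 + 99 + 136 + 115 + 112 = 991
—
[quarter_avg: quarter <= 1 and venue in ('away', 'home')]
game_id=10: ✗
game_id=11: ✗
game_id=12: ✗
game_id=13: ✗
game_id=14: ✗
game_id=15: ✗
game_id=16: ✗
game_id=17: ✗
game_id=18: ✓ → 125
game_id=19: ✗
quarter_avg = 125

quarter_sum=99, attendance_sum=991, quarter_avg=125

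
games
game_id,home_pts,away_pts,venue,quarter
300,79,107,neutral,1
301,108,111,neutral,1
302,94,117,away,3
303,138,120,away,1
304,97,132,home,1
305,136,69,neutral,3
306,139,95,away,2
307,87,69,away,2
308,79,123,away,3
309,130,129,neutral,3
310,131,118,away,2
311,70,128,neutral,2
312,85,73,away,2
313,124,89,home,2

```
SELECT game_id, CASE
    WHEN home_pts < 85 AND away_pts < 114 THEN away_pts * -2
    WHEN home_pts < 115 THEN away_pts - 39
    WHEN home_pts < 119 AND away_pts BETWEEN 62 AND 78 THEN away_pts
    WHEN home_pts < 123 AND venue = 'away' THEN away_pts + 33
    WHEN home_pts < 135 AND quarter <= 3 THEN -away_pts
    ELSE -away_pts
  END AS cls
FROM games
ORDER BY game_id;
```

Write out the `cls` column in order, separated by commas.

-214, 72, 78, -120, 93, -69, -95, 30, 84, -129, -118, 89, 34, -89

game_id=300: home_pts < 85 AND away_pts < 114 → -214
game_id=301: home_pts < 115 → 72
game_id=302: home_pts < 115 → 78
game_id=303: ELSE → -120
game_id=304: home_pts < 115 → 93
game_id=305: ELSE → -69
game_id=306: ELSE → -95
game_id=307: home_pts < 115 → 30
game_id=308: home_pts < 115 → 84
game_id=309: home_pts < 135 AND quarter <= 3 → -129
game_id=310: home_pts < 135 AND quarter <= 3 → -118
game_id=311: home_pts < 115 → 89
game_id=312: home_pts < 115 → 34
game_id=313: home_pts < 135 AND quarter <= 3 → -89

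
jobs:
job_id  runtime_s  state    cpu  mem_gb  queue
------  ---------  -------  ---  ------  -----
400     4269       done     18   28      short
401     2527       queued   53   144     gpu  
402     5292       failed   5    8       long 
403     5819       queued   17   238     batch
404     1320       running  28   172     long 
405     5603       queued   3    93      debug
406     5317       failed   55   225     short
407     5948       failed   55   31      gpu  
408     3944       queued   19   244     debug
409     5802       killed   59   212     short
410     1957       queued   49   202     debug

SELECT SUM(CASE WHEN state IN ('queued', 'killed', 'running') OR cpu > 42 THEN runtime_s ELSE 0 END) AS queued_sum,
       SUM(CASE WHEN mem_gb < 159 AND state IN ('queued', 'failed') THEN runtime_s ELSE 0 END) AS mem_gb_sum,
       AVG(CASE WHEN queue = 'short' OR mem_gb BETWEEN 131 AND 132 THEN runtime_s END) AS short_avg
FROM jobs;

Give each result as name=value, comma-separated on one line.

[queued_sum: state IN ('queued', 'killed', 'running') OR cpu > 42]
job_id=400: ✗
job_id=401: ✓ → 2527
job_id=402: ✗
job_id=403: ✓ → 5819
job_id=404: ✓ → 1320
job_id=405: ✓ → 5603
job_id=406: ✓ → 5317
job_id=407: ✓ → 5948
job_id=408: ✓ → 3944
job_id=409: ✓ → 5802
job_id=410: ✓ → 1957
queued_sum = 2527 + 5819 + 1320 + 5603 + 5317 + 5948 + 3944 + 5802 + 1957 = 38237
—
[mem_gb_sum: mem_gb < 159 AND state IN ('queued', 'failed')]
job_id=400: ✗
job_id=401: ✓ → 2527
job_id=402: ✓ → 5292
job_id=403: ✗
job_id=404: ✗
job_id=405: ✓ → 5603
job_id=406: ✗
job_id=407: ✓ → 5948
job_id=408: ✗
job_id=409: ✗
job_id=410: ✗
mem_gb_sum = 2527 + 5292 + 5603 + 5948 = 19370
—
[short_avg: queue = 'short' OR mem_gb BETWEEN 131 AND 132]
job_id=400: ✓ → 4269
job_id=401: ✗
job_id=402: ✗
job_id=403: ✗
job_id=404: ✗
job_id=405: ✗
job_id=406: ✓ → 5317
job_id=407: ✗
job_id=408: ✗
job_id=409: ✓ → 5802
job_id=410: ✗
short_avg = (4269 + 5317 + 5802) / 3 = 5129.3333333333

queued_sum=38237, mem_gb_sum=19370, short_avg=5129.3333333333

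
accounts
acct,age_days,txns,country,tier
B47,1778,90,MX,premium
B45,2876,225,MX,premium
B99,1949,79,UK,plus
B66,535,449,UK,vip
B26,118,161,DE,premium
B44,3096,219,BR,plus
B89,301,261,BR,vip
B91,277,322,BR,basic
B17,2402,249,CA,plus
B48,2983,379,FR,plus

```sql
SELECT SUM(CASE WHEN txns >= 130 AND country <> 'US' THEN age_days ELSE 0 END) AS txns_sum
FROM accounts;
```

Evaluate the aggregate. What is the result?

acct=B47: ✗
acct=B45: ✓ → 2876
acct=B99: ✗
acct=B66: ✓ → 535
acct=B26: ✓ → 118
acct=B44: ✓ → 3096
acct=B89: ✓ → 301
acct=B91: ✓ → 277
acct=B17: ✓ → 2402
acct=B48: ✓ → 2983
txns_sum = 2876 + 535 + 118 + 3096 + 301 + 277 + 2402 + 2983 = 12588

12588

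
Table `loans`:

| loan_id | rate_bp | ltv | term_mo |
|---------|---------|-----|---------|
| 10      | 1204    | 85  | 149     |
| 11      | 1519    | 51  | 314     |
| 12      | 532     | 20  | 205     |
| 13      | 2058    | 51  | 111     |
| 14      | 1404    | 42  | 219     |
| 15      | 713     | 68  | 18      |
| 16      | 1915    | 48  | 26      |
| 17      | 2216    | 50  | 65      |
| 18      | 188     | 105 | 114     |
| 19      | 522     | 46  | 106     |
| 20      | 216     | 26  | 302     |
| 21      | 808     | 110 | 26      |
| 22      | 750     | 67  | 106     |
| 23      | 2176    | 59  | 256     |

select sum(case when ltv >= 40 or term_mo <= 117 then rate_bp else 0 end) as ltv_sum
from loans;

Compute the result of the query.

loan_id=10: ✓ → 1204
loan_id=11: ✓ → 1519
loan_id=12: ✗
loan_id=13: ✓ → 2058
loan_id=14: ✓ → 1404
loan_id=15: ✓ → 713
loan_id=16: ✓ → 1915
loan_id=17: ✓ → 2216
loan_id=18: ✓ → 188
loan_id=19: ✓ → 522
loan_id=20: ✗
loan_id=21: ✓ → 808
loan_id=22: ✓ → 750
loan_id=23: ✓ → 2176
ltv_sum = 1204 + 1519 + 2058 + 1404 + 713 + 1915 + 2216 + 188 + 522 + 808 + 750 + 2176 = 15473

15473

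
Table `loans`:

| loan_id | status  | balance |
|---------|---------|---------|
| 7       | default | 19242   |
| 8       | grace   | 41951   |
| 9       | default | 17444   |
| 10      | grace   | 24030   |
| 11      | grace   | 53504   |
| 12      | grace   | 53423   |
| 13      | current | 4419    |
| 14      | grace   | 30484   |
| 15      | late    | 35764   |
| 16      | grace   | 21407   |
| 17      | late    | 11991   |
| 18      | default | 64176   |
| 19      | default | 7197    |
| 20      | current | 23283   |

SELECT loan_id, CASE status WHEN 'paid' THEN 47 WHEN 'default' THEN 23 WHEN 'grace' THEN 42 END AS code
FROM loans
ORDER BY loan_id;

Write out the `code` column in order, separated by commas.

23, 42, 23, 42, 42, 42, NULL, 42, NULL, 42, NULL, 23, 23, NULL

loan_id=7: status='default' → 23
loan_id=8: status='grace' → 42
loan_id=9: status='default' → 23
loan_id=10: status='grace' → 42
loan_id=11: status='grace' → 42
loan_id=12: status='grace' → 42
loan_id=13: (no match → NULL) → NULL
loan_id=14: status='grace' → 42
loan_id=15: (no match → NULL) → NULL
loan_id=16: status='grace' → 42
loan_id=17: (no match → NULL) → NULL
loan_id=18: status='default' → 23
loan_id=19: status='default' → 23
loan_id=20: (no match → NULL) → NULL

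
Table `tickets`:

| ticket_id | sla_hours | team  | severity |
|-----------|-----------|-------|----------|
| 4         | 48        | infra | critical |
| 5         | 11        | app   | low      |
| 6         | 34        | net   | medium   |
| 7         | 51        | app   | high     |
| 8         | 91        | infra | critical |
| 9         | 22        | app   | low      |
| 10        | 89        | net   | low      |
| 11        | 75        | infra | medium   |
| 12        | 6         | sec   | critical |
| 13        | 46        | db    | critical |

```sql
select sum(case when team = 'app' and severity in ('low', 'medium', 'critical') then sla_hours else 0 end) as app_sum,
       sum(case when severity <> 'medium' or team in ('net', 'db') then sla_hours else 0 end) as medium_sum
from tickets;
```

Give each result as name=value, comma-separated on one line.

app_sum=33, medium_sum=398

[app_sum: team = 'app' and severity in ('low', 'medium', 'critical')]
ticket_id=4: ✗
ticket_id=5: ✓ → 11
ticket_id=6: ✗
ticket_id=7: ✗
ticket_id=8: ✗
ticket_id=9: ✓ → 22
ticket_id=10: ✗
ticket_id=11: ✗
ticket_id=12: ✗
ticket_id=13: ✗
app_sum = 11 + 22 = 33
—
[medium_sum: severity <> 'medium' or team in ('net', 'db')]
ticket_id=4: ✓ → 48
ticket_id=5: ✓ → 11
ticket_id=6: ✓ → 34
ticket_id=7: ✓ → 51
ticket_id=8: ✓ → 91
ticket_id=9: ✓ → 22
ticket_id=10: ✓ → 89
ticket_id=11: ✗
ticket_id=12: ✓ → 6
ticket_id=13: ✓ → 46
medium_sum = 48 + 11 + 34 + 51 + 91 + 22 + 89 + 6 + 46 = 398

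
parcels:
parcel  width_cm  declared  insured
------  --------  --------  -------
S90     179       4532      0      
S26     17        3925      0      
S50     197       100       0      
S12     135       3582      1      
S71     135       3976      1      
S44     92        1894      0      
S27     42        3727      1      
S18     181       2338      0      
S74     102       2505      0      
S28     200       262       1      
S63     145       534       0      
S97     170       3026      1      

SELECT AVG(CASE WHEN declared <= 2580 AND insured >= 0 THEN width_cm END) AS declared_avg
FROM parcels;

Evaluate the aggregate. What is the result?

parcel=S90: ✗
parcel=S26: ✗
parcel=S50: ✓ → 197
parcel=S12: ✗
parcel=S71: ✗
parcel=S44: ✓ → 92
parcel=S27: ✗
parcel=S18: ✓ → 181
parcel=S74: ✓ → 102
parcel=S28: ✓ → 200
parcel=S63: ✓ → 145
parcel=S97: ✗
declared_avg = (197 + 92 + 181 + 102 + 200 + 145) / 6 = 152.8333333333

152.8333333333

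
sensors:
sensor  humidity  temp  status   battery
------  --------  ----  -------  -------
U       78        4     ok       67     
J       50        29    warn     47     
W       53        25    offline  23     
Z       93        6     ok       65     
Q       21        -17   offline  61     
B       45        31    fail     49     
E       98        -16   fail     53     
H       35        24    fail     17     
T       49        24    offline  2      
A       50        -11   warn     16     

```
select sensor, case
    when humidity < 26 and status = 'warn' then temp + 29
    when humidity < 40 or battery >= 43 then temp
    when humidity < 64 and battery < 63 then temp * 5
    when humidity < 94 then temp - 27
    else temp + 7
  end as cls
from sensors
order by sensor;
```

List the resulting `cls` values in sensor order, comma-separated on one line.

-55, 31, -16, 24, 29, -17, 120, 4, 125, 6

sensor=A: humidity < 64 and battery < 63 → -55
sensor=B: humidity < 40 or battery >= 43 → 31
sensor=E: humidity < 40 or battery >= 43 → -16
sensor=H: humidity < 40 or battery >= 43 → 24
sensor=J: humidity < 40 or battery >= 43 → 29
sensor=Q: humidity < 40 or battery >= 43 → -17
sensor=T: humidity < 64 and battery < 63 → 120
sensor=U: humidity < 40 or battery >= 43 → 4
sensor=W: humidity < 64 and battery < 63 → 125
sensor=Z: humidity < 40 or battery >= 43 → 6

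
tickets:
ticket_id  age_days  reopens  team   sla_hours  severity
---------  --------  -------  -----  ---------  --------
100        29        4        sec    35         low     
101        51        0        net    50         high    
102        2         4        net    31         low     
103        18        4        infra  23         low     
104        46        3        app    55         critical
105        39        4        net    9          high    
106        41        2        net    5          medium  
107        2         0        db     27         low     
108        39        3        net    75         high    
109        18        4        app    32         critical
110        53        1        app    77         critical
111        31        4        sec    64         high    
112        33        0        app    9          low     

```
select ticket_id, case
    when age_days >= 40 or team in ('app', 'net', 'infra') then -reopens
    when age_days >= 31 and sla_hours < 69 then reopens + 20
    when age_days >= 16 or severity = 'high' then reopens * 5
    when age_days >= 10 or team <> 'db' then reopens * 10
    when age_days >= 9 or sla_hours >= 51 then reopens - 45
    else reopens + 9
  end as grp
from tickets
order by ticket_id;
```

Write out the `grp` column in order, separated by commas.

20, 0, -4, -4, -3, -4, -2, 9, -3, -4, -1, 24, 0

ticket_id=100: age_days >= 16 or severity = 'high' → 20
ticket_id=101: age_days >= 40 or team in ('app', 'net', 'infra') → 0
ticket_id=102: age_days >= 40 or team in ('app', 'net', 'infra') → -4
ticket_id=103: age_days >= 40 or team in ('app', 'net', 'infra') → -4
ticket_id=104: age_days >= 40 or team in ('app', 'net', 'infra') → -3
ticket_id=105: age_days >= 40 or team in ('app', 'net', 'infra') → -4
ticket_id=106: age_days >= 40 or team in ('app', 'net', 'infra') → -2
ticket_id=107: ELSE → 9
ticket_id=108: age_days >= 40 or team in ('app', 'net', 'infra') → -3
ticket_id=109: age_days >= 40 or team in ('app', 'net', 'infra') → -4
ticket_id=110: age_days >= 40 or team in ('app', 'net', 'infra') → -1
ticket_id=111: age_days >= 31 and sla_hours < 69 → 24
ticket_id=112: age_days >= 40 or team in ('app', 'net', 'infra') → 0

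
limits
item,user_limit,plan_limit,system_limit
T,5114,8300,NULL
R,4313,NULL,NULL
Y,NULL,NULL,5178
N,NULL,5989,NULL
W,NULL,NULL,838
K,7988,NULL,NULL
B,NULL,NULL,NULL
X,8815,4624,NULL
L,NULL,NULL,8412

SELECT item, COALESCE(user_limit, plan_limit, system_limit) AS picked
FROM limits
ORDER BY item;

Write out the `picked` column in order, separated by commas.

item=B: user_limit=NULL, plan_limit=NULL, system_limit=NULL (all NULL) → NULL
item=K: user_limit=7988 → 7988
item=L: user_limit=NULL, plan_limit=NULL, system_limit=8412 → 8412
item=N: user_limit=NULL, plan_limit=5989 → 5989
item=R: user_limit=4313 → 4313
item=T: user_limit=5114 → 5114
item=W: user_limit=NULL, plan_limit=NULL, system_limit=838 → 838
item=X: user_limit=8815 → 8815
item=Y: user_limit=NULL, plan_limit=NULL, system_limit=5178 → 5178

NULL, 7988, 8412, 5989, 4313, 5114, 838, 8815, 5178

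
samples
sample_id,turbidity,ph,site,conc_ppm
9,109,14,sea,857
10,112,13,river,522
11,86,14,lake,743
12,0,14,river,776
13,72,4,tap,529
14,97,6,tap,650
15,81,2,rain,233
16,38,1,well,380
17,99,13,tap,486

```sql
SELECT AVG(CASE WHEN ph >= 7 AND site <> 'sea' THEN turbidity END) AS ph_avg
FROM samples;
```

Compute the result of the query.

74.25

sample_id=9: ✗
sample_id=10: ✓ → 112
sample_id=11: ✓ → 86
sample_id=12: ✓ → 0
sample_id=13: ✗
sample_id=14: ✗
sample_id=15: ✗
sample_id=16: ✗
sample_id=17: ✓ → 99
ph_avg = (112 + 86 + 0 + 99) / 4 = 74.25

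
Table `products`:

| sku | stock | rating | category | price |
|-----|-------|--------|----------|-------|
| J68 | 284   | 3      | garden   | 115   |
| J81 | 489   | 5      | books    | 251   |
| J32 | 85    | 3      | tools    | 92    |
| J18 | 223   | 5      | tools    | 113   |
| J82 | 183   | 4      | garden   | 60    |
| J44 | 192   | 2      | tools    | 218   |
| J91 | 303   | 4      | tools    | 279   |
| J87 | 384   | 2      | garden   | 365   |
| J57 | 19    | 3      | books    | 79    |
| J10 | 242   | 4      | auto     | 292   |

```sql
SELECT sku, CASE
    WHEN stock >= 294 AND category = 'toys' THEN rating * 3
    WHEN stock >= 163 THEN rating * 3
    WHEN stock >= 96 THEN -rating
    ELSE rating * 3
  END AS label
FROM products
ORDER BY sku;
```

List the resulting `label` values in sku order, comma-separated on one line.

12, 15, 9, 6, 9, 9, 15, 12, 6, 12

sku=J10: stock >= 163 → 12
sku=J18: stock >= 163 → 15
sku=J32: ELSE → 9
sku=J44: stock >= 163 → 6
sku=J57: ELSE → 9
sku=J68: stock >= 163 → 9
sku=J81: stock >= 163 → 15
sku=J82: stock >= 163 → 12
sku=J87: stock >= 163 → 6
sku=J91: stock >= 163 → 12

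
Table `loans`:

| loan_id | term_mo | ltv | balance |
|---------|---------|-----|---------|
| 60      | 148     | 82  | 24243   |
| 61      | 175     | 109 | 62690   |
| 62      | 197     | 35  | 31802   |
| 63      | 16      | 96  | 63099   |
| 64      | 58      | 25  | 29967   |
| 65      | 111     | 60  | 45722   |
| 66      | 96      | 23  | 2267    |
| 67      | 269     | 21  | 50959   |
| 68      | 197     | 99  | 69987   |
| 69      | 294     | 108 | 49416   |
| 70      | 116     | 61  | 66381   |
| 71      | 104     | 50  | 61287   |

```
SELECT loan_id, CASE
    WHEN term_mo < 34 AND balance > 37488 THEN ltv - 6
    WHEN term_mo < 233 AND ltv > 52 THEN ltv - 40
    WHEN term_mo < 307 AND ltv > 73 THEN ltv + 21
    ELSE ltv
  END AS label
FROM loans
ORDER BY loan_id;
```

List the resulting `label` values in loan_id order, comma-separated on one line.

loan_id=60: term_mo < 233 AND ltv > 52 → 42
loan_id=61: term_mo < 233 AND ltv > 52 → 69
loan_id=62: ELSE → 35
loan_id=63: term_mo < 34 AND balance > 37488 → 90
loan_id=64: ELSE → 25
loan_id=65: term_mo < 233 AND ltv > 52 → 20
loan_id=66: ELSE → 23
loan_id=67: ELSE → 21
loan_id=68: term_mo < 233 AND ltv > 52 → 59
loan_id=69: term_mo < 307 AND ltv > 73 → 129
loan_id=70: term_mo < 233 AND ltv > 52 → 21
loan_id=71: ELSE → 50

42, 69, 35, 90, 25, 20, 23, 21, 59, 129, 21, 50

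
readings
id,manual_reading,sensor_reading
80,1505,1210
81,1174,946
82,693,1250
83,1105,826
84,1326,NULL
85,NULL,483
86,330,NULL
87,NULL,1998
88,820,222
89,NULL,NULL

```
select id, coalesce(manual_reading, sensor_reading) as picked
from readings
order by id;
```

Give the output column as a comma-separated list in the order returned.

1505, 1174, 693, 1105, 1326, 483, 330, 1998, 820, NULL

id=80: manual_reading=1505 → 1505
id=81: manual_reading=1174 → 1174
id=82: manual_reading=693 → 693
id=83: manual_reading=1105 → 1105
id=84: manual_reading=1326 → 1326
id=85: manual_reading=NULL, sensor_reading=483 → 483
id=86: manual_reading=330 → 330
id=87: manual_reading=NULL, sensor_reading=1998 → 1998
id=88: manual_reading=820 → 820
id=89: manual_reading=NULL, sensor_reading=NULL (all NULL) → NULL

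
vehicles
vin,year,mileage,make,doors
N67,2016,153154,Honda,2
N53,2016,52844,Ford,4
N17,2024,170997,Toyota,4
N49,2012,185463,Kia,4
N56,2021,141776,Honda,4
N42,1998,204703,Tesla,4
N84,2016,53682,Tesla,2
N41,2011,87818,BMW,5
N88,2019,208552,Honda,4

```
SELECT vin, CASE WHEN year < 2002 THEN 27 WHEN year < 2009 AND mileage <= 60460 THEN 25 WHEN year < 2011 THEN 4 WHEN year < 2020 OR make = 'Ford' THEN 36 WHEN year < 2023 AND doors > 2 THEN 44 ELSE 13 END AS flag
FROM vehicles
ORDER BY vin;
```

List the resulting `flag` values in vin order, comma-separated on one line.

vin=N17: ELSE → 13
vin=N41: year < 2020 OR make = 'Ford' → 36
vin=N42: year < 2002 → 27
vin=N49: year < 2020 OR make = 'Ford' → 36
vin=N53: year < 2020 OR make = 'Ford' → 36
vin=N56: year < 2023 AND doors > 2 → 44
vin=N67: year < 2020 OR make = 'Ford' → 36
vin=N84: year < 2020 OR make = 'Ford' → 36
vin=N88: year < 2020 OR make = 'Ford' → 36

13, 36, 27, 36, 36, 44, 36, 36, 36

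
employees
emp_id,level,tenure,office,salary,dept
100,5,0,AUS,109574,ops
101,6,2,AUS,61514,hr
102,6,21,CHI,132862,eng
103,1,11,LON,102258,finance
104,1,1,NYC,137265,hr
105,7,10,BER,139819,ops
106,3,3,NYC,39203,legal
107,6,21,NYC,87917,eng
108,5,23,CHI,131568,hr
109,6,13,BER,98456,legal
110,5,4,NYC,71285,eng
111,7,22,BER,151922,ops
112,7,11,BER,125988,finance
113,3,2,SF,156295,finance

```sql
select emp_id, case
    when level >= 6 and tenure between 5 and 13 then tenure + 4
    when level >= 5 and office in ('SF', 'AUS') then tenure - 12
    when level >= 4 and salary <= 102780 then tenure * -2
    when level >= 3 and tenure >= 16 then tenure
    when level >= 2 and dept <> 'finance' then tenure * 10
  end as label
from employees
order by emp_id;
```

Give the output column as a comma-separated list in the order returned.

emp_id=100: level >= 5 and office in ('SF', 'AUS') → -12
emp_id=101: level >= 5 and office in ('SF', 'AUS') → -10
emp_id=102: level >= 3 and tenure >= 16 → 21
emp_id=103: (no match → NULL) → NULL
emp_id=104: (no match → NULL) → NULL
emp_id=105: level >= 6 and tenure between 5 and 13 → 14
emp_id=106: level >= 2 and dept <> 'finance' → 30
emp_id=107: level >= 4 and salary <= 102780 → -42
emp_id=108: level >= 3 and tenure >= 16 → 23
emp_id=109: level >= 6 and tenure between 5 and 13 → 17
emp_id=110: level >= 4 and salary <= 102780 → -8
emp_id=111: level >= 3 and tenure >= 16 → 22
emp_id=112: level >= 6 and tenure between 5 and 13 → 15
emp_id=113: (no match → NULL) → NULL

-12, -10, 21, NULL, NULL, 14, 30, -42, 23, 17, -8, 22, 15, NULL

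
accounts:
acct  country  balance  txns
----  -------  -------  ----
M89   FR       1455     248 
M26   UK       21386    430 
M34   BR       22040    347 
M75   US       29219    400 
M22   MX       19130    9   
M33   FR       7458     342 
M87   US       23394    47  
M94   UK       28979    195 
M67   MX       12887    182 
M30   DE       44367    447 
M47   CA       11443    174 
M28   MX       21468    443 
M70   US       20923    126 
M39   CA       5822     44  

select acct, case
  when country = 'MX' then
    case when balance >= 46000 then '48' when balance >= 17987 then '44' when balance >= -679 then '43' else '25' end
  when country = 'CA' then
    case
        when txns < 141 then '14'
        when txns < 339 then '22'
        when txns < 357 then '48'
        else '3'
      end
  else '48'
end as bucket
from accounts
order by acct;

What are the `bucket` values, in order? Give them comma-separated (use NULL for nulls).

44, 48, 44, 48, 48, 48, 14, 22, 43, 48, 48, 48, 48, 48

acct=M22: country='MX' → inner[balance >= 17987] → 44
acct=M26: country='UK' → outer ELSE → 48
acct=M28: country='MX' → inner[balance >= 17987] → 44
acct=M30: country='DE' → outer ELSE → 48
acct=M33: country='FR' → outer ELSE → 48
acct=M34: country='BR' → outer ELSE → 48
acct=M39: country='CA' → inner[txns < 141] → 14
acct=M47: country='CA' → inner[txns < 339] → 22
acct=M67: country='MX' → inner[balance >= -679] → 43
acct=M70: country='US' → outer ELSE → 48
acct=M75: country='US' → outer ELSE → 48
acct=M87: country='US' → outer ELSE → 48
acct=M89: country='FR' → outer ELSE → 48
acct=M94: country='UK' → outer ELSE → 48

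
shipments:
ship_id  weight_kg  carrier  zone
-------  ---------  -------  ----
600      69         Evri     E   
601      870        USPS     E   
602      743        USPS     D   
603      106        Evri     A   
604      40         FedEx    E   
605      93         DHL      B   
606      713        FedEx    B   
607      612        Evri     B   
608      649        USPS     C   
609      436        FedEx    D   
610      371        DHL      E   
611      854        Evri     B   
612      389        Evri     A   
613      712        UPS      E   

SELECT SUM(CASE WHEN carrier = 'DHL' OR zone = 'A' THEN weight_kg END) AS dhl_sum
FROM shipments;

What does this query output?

959

ship_id=600: ✗
ship_id=601: ✗
ship_id=602: ✗
ship_id=603: ✓ → 106
ship_id=604: ✗
ship_id=605: ✓ → 93
ship_id=606: ✗
ship_id=607: ✗
ship_id=608: ✗
ship_id=609: ✗
ship_id=610: ✓ → 371
ship_id=611: ✗
ship_id=612: ✓ → 389
ship_id=613: ✗
dhl_sum = 106 + 93 + 371 + 389 = 959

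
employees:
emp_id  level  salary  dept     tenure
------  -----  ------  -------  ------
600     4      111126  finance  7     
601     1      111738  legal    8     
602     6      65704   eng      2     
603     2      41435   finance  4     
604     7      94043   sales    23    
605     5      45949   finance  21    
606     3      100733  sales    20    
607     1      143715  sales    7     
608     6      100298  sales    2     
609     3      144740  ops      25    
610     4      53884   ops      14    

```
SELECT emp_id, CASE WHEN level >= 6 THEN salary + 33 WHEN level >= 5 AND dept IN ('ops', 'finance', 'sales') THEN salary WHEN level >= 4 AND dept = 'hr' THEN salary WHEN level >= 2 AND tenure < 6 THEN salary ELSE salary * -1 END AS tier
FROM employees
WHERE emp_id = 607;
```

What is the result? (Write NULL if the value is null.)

emp_id = 607: level=1, salary=143715, dept=sales, tenure=7.
level >= 6 → false
level >= 5 AND dept IN ('ops', 'finance', 'sales') → false
level >= 4 AND dept = 'hr' → false
level >= 2 AND tenure < 6 → false
No prior WHEN matched → ELSE → -143715

-143715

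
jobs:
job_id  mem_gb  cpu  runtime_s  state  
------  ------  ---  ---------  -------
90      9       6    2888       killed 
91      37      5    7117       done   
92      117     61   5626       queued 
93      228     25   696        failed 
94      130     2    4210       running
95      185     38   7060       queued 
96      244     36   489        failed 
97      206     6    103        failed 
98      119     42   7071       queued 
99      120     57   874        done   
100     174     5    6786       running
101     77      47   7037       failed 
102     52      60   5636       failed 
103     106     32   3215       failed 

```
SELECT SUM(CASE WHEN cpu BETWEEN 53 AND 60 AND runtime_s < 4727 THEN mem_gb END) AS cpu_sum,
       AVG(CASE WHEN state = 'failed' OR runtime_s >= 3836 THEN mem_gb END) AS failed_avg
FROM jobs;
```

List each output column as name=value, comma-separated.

cpu_sum=120, failed_avg=139.5833333333

[cpu_sum: cpu BETWEEN 53 AND 60 AND runtime_s < 4727]
job_id=90: ✗
job_id=91: ✗
job_id=92: ✗
job_id=93: ✗
job_id=94: ✗
job_id=95: ✗
job_id=96: ✗
job_id=97: ✗
job_id=98: ✗
job_id=99: ✓ → 120
job_id=100: ✗
job_id=101: ✗
job_id=102: ✗
job_id=103: ✗
cpu_sum = 120
—
[failed_avg: state = 'failed' OR runtime_s >= 3836]
job_id=90: ✗
job_id=91: ✓ → 37
job_id=92: ✓ → 117
job_id=93: ✓ → 228
job_id=94: ✓ → 130
job_id=95: ✓ → 185
job_id=96: ✓ → 244
job_id=97: ✓ → 206
job_id=98: ✓ → 119
job_id=99: ✗
job_id=100: ✓ → 174
job_id=101: ✓ → 77
job_id=102: ✓ → 52
job_id=103: ✓ → 106
failed_avg = (37 + 117 + 228 + 130 + 185 + 244 + 206 + 119 + 174 + 77 + 52 + 106) / 12 = 139.5833333333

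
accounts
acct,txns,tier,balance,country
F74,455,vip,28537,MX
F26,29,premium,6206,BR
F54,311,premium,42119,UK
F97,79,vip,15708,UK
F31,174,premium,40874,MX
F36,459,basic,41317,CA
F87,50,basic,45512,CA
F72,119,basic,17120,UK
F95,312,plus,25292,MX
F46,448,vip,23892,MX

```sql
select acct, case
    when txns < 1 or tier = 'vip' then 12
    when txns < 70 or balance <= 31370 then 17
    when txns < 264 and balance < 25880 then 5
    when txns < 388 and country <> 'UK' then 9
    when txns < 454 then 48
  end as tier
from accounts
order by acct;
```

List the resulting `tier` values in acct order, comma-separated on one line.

acct=F26: txns < 70 or balance <= 31370 → 17
acct=F31: txns < 388 and country <> 'UK' → 9
acct=F36: (no match → NULL) → NULL
acct=F46: txns < 1 or tier = 'vip' → 12
acct=F54: txns < 454 → 48
acct=F72: txns < 70 or balance <= 31370 → 17
acct=F74: txns < 1 or tier = 'vip' → 12
acct=F87: txns < 70 or balance <= 31370 → 17
acct=F95: txns < 70 or balance <= 31370 → 17
acct=F97: txns < 1 or tier = 'vip' → 12

17, 9, NULL, 12, 48, 17, 12, 17, 17, 12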